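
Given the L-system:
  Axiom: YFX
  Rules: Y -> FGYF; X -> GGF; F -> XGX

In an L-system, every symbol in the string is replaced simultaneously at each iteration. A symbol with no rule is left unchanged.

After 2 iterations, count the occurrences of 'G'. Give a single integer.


Step 0: YFX  (0 'G')
Step 1: FGYFXGXGGF  (4 'G')
Step 2: XGXGFGYFXGXGGFGGGFGGXGX  (12 'G')

Answer: 12


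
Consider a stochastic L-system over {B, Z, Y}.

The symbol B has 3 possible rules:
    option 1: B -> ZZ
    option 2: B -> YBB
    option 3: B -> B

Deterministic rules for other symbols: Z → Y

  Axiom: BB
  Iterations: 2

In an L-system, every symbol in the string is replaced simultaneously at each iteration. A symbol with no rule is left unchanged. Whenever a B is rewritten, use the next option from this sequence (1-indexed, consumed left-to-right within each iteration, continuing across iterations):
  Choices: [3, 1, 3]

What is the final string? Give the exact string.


Answer: BYY

Derivation:
Step 0: BB
Step 1: BZZ  (used choices [3, 1])
Step 2: BYY  (used choices [3])


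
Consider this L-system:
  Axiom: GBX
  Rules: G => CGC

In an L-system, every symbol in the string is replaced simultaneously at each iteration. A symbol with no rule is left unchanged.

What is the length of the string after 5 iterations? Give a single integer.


Step 0: length = 3
Step 1: length = 5
Step 2: length = 7
Step 3: length = 9
Step 4: length = 11
Step 5: length = 13

Answer: 13


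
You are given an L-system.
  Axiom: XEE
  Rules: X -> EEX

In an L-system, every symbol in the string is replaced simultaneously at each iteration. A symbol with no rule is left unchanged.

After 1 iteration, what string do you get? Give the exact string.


Step 0: XEE
Step 1: EEXEE

Answer: EEXEE


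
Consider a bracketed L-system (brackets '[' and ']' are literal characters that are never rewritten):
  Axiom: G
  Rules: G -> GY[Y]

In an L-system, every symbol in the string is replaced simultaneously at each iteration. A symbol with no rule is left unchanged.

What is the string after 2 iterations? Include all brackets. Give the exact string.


Answer: GY[Y]Y[Y]

Derivation:
Step 0: G
Step 1: GY[Y]
Step 2: GY[Y]Y[Y]


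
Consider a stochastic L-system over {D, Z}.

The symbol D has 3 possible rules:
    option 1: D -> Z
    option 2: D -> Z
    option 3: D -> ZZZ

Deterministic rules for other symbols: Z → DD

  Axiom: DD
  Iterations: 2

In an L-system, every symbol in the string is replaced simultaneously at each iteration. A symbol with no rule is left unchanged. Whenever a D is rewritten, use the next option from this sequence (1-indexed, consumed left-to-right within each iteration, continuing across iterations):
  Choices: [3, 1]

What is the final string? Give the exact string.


Answer: DDDDDDDD

Derivation:
Step 0: DD
Step 1: ZZZZ  (used choices [3, 1])
Step 2: DDDDDDDD  (used choices [])


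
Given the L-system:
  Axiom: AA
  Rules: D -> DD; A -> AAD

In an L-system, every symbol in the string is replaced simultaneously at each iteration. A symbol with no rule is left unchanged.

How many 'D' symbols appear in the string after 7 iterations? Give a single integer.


Step 0: length=2, 'D' count=0
Step 1: length=6, 'D' count=2
Step 2: length=16, 'D' count=8
Step 3: length=40, 'D' count=24
Step 4: length=96, 'D' count=64
Step 5: length=224, 'D' count=160
Step 6: length=512, 'D' count=384
Step 7: length=1152, 'D' count=896
Final string: AADAADDDAADAADDDDDDDAADAADDDAADAADDDDDDDDDDDDDDDAADAADDDAADAADDDDDDDAADAADDDAADAADDDDDDDDDDDDDDDDDDDDDDDDDDDDDDDAADAADDDAADAADDDDDDDAADAADDDAADAADDDDDDDDDDDDDDDAADAADDDAADAADDDDDDDAADAADDDAADAADDDDDDDDDDDDDDDDDDDDDDDDDDDDDDDDDDDDDDDDDDDDDDDDDDDDDDDDDDDDDDDAADAADDDAADAADDDDDDDAADAADDDAADAADDDDDDDDDDDDDDDAADAADDDAADAADDDDDDDAADAADDDAADAADDDDDDDDDDDDDDDDDDDDDDDDDDDDDDDAADAADDDAADAADDDDDDDAADAADDDAADAADDDDDDDDDDDDDDDAADAADDDAADAADDDDDDDAADAADDDAADAADDDDDDDDDDDDDDDDDDDDDDDDDDDDDDDDDDDDDDDDDDDDDDDDDDDDDDDDDDDDDDDDDDDDDDDDDDDDDDDDDDDDDDDDDDDDDDDDDDDDDDDDDDDDDDDDDDDDDDDDDDDDDDDAADAADDDAADAADDDDDDDAADAADDDAADAADDDDDDDDDDDDDDDAADAADDDAADAADDDDDDDAADAADDDAADAADDDDDDDDDDDDDDDDDDDDDDDDDDDDDDDAADAADDDAADAADDDDDDDAADAADDDAADAADDDDDDDDDDDDDDDAADAADDDAADAADDDDDDDAADAADDDAADAADDDDDDDDDDDDDDDDDDDDDDDDDDDDDDDDDDDDDDDDDDDDDDDDDDDDDDDDDDDDDDDAADAADDDAADAADDDDDDDAADAADDDAADAADDDDDDDDDDDDDDDAADAADDDAADAADDDDDDDAADAADDDAADAADDDDDDDDDDDDDDDDDDDDDDDDDDDDDDDAADAADDDAADAADDDDDDDAADAADDDAADAADDDDDDDDDDDDDDDAADAADDDAADAADDDDDDDAADAADDDAADAADDDDDDDDDDDDDDDDDDDDDDDDDDDDDDDDDDDDDDDDDDDDDDDDDDDDDDDDDDDDDDDDDDDDDDDDDDDDDDDDDDDDDDDDDDDDDDDDDDDDDDDDDDDDDDDDDDDDDDDDDDDDDDD

Answer: 896


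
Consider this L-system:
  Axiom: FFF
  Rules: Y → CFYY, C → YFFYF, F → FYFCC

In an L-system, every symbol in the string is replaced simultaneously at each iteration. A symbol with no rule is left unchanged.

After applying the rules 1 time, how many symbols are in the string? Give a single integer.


Answer: 15

Derivation:
Step 0: length = 3
Step 1: length = 15


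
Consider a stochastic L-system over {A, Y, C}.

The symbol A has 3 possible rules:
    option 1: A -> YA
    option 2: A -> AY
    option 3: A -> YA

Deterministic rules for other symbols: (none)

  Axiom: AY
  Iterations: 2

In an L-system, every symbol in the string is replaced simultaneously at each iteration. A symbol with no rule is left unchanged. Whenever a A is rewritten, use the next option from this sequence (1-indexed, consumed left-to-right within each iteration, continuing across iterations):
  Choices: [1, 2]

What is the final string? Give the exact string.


Answer: YAYY

Derivation:
Step 0: AY
Step 1: YAY  (used choices [1])
Step 2: YAYY  (used choices [2])


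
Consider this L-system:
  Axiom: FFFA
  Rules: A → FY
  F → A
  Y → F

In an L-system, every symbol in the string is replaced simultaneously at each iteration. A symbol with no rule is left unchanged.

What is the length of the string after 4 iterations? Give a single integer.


Answer: 13

Derivation:
Step 0: length = 4
Step 1: length = 5
Step 2: length = 8
Step 3: length = 9
Step 4: length = 13


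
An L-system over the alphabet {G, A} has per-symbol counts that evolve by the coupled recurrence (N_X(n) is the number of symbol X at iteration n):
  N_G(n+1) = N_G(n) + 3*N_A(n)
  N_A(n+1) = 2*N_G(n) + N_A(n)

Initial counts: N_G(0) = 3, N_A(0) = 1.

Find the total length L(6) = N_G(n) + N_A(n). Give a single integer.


Step 0: N_G=3, N_A=1, L=4
Step 1: N_G=6, N_A=7, L=13
Step 2: N_G=27, N_A=19, L=46
Step 3: N_G=84, N_A=73, L=157
Step 4: N_G=303, N_A=241, L=544
Step 5: N_G=1026, N_A=847, L=1873
Step 6: N_G=3567, N_A=2899, L=6466

Answer: 6466


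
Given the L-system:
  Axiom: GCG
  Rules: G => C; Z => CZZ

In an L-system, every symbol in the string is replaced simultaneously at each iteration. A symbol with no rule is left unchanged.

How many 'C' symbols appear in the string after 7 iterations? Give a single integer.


Step 0: GCG  (1 'C')
Step 1: CCC  (3 'C')
Step 2: CCC  (3 'C')
Step 3: CCC  (3 'C')
Step 4: CCC  (3 'C')
Step 5: CCC  (3 'C')
Step 6: CCC  (3 'C')
Step 7: CCC  (3 'C')

Answer: 3


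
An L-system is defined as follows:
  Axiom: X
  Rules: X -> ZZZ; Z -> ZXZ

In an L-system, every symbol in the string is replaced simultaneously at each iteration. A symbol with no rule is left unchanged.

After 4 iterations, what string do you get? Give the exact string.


Step 0: X
Step 1: ZZZ
Step 2: ZXZZXZZXZ
Step 3: ZXZZZZZXZZXZZZZZXZZXZZZZZXZ
Step 4: ZXZZZZZXZZXZZXZZXZZXZZZZZXZZXZZZZZXZZXZZXZZXZZXZZZZZXZZXZZZZZXZZXZZXZZXZZXZZZZZXZ

Answer: ZXZZZZZXZZXZZXZZXZZXZZZZZXZZXZZZZZXZZXZZXZZXZZXZZZZZXZZXZZZZZXZZXZZXZZXZZXZZZZZXZ


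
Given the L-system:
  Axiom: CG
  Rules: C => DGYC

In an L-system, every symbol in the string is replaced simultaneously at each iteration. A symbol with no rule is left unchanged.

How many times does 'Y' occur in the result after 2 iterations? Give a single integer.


Step 0: CG  (0 'Y')
Step 1: DGYCG  (1 'Y')
Step 2: DGYDGYCG  (2 'Y')

Answer: 2


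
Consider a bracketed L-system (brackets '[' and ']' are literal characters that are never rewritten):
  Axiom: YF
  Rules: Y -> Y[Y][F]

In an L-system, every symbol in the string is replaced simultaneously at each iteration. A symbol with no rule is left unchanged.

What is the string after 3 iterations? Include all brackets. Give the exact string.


Step 0: YF
Step 1: Y[Y][F]F
Step 2: Y[Y][F][Y[Y][F]][F]F
Step 3: Y[Y][F][Y[Y][F]][F][Y[Y][F][Y[Y][F]][F]][F]F

Answer: Y[Y][F][Y[Y][F]][F][Y[Y][F][Y[Y][F]][F]][F]F


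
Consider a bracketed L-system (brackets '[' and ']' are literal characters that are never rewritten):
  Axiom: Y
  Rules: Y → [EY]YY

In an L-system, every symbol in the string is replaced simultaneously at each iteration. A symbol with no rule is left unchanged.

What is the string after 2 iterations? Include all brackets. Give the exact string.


Answer: [E[EY]YY][EY]YY[EY]YY

Derivation:
Step 0: Y
Step 1: [EY]YY
Step 2: [E[EY]YY][EY]YY[EY]YY


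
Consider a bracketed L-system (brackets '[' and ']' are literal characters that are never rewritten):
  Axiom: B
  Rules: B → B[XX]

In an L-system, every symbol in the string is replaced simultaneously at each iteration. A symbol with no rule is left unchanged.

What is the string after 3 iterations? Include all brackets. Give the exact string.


Answer: B[XX][XX][XX]

Derivation:
Step 0: B
Step 1: B[XX]
Step 2: B[XX][XX]
Step 3: B[XX][XX][XX]


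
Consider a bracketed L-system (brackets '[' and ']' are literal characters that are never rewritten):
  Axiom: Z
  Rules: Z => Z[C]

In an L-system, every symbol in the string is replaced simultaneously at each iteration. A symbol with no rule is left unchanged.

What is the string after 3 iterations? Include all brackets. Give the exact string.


Answer: Z[C][C][C]

Derivation:
Step 0: Z
Step 1: Z[C]
Step 2: Z[C][C]
Step 3: Z[C][C][C]


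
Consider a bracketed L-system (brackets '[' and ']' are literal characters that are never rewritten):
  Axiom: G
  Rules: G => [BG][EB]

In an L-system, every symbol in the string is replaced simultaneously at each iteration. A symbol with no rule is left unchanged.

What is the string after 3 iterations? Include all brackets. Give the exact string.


Answer: [B[B[BG][EB]][EB]][EB]

Derivation:
Step 0: G
Step 1: [BG][EB]
Step 2: [B[BG][EB]][EB]
Step 3: [B[B[BG][EB]][EB]][EB]


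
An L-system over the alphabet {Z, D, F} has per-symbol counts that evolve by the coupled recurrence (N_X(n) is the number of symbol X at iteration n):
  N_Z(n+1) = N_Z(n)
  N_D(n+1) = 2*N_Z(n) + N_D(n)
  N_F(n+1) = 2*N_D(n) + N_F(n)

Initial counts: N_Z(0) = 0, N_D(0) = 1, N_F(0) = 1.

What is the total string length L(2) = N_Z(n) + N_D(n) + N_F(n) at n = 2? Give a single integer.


Step 0: N_Z=0, N_D=1, N_F=1, L=2
Step 1: N_Z=0, N_D=1, N_F=3, L=4
Step 2: N_Z=0, N_D=1, N_F=5, L=6

Answer: 6


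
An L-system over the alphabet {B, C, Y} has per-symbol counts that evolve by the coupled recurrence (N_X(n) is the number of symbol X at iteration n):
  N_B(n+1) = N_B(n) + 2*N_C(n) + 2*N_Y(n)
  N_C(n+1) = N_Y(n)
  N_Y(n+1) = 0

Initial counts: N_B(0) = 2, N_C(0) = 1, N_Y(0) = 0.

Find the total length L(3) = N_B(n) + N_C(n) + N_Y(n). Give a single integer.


Step 0: N_B=2, N_C=1, N_Y=0, L=3
Step 1: N_B=4, N_C=0, N_Y=0, L=4
Step 2: N_B=4, N_C=0, N_Y=0, L=4
Step 3: N_B=4, N_C=0, N_Y=0, L=4

Answer: 4


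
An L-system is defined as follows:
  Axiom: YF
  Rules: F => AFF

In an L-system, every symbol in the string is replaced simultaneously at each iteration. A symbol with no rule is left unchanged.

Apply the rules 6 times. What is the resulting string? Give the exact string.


Step 0: YF
Step 1: YAFF
Step 2: YAAFFAFF
Step 3: YAAAFFAFFAAFFAFF
Step 4: YAAAAFFAFFAAFFAFFAAAFFAFFAAFFAFF
Step 5: YAAAAAFFAFFAAFFAFFAAAFFAFFAAFFAFFAAAAFFAFFAAFFAFFAAAFFAFFAAFFAFF
Step 6: YAAAAAAFFAFFAAFFAFFAAAFFAFFAAFFAFFAAAAFFAFFAAFFAFFAAAFFAFFAAFFAFFAAAAAFFAFFAAFFAFFAAAFFAFFAAFFAFFAAAAFFAFFAAFFAFFAAAFFAFFAAFFAFF

Answer: YAAAAAAFFAFFAAFFAFFAAAFFAFFAAFFAFFAAAAFFAFFAAFFAFFAAAFFAFFAAFFAFFAAAAAFFAFFAAFFAFFAAAFFAFFAAFFAFFAAAAFFAFFAAFFAFFAAAFFAFFAAFFAFF


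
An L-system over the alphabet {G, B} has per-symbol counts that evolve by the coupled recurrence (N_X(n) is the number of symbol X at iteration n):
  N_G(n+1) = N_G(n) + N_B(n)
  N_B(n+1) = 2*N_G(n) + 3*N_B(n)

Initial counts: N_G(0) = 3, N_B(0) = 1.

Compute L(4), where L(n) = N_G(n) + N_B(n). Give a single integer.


Step 0: N_G=3, N_B=1, L=4
Step 1: N_G=4, N_B=9, L=13
Step 2: N_G=13, N_B=35, L=48
Step 3: N_G=48, N_B=131, L=179
Step 4: N_G=179, N_B=489, L=668

Answer: 668


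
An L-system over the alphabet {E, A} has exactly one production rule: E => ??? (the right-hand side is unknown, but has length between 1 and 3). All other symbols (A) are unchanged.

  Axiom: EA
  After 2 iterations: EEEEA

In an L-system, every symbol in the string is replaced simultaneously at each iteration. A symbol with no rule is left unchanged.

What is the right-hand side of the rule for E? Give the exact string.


Trying E => EE:
  Step 0: EA
  Step 1: EEA
  Step 2: EEEEA
Matches the given result.

Answer: EE


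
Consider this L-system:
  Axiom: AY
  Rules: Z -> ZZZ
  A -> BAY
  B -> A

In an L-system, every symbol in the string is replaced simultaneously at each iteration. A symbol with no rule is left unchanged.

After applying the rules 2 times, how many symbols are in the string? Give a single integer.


Answer: 6

Derivation:
Step 0: length = 2
Step 1: length = 4
Step 2: length = 6


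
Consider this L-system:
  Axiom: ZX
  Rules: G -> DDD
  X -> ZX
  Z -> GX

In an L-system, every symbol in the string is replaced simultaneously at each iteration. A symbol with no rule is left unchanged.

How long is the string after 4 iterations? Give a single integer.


Step 0: length = 2
Step 1: length = 4
Step 2: length = 9
Step 3: length = 16
Step 4: length = 28

Answer: 28


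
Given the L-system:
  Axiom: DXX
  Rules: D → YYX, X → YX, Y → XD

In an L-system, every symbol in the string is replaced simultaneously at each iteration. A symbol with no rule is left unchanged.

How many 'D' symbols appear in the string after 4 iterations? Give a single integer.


Step 0: DXX  (1 'D')
Step 1: YYXYXYX  (0 'D')
Step 2: XDXDYXXDYXXDYX  (4 'D')
Step 3: YXYYXYXYYXXDYXYXYYXXDYXYXYYXXDYX  (3 'D')
Step 4: XDYXXDXDYXXDYXXDXDYXYXYYXXDYXXDYXXDXDYXYXYYXXDYXXDYXXDXDYXYXYYXXDYX  (15 'D')

Answer: 15


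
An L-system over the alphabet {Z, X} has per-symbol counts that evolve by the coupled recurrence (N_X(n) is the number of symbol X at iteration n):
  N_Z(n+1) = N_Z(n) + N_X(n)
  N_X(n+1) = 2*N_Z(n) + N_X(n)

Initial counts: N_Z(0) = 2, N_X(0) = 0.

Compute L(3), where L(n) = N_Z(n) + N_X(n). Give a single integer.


Answer: 34

Derivation:
Step 0: N_Z=2, N_X=0, L=2
Step 1: N_Z=2, N_X=4, L=6
Step 2: N_Z=6, N_X=8, L=14
Step 3: N_Z=14, N_X=20, L=34


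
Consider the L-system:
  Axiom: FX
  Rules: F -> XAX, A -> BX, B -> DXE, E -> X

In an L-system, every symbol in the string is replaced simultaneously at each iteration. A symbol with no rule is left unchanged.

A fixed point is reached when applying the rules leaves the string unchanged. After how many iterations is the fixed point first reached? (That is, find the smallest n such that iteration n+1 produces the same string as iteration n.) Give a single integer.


Step 0: FX
Step 1: XAXX
Step 2: XBXXX
Step 3: XDXEXXX
Step 4: XDXXXXX
Step 5: XDXXXXX  (unchanged — fixed point at step 4)

Answer: 4


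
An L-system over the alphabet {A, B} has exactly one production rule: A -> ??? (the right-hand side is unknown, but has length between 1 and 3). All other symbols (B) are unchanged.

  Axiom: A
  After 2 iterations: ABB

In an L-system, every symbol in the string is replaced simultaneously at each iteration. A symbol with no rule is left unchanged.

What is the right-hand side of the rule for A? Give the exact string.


Answer: AB

Derivation:
Trying A -> AB:
  Step 0: A
  Step 1: AB
  Step 2: ABB
Matches the given result.


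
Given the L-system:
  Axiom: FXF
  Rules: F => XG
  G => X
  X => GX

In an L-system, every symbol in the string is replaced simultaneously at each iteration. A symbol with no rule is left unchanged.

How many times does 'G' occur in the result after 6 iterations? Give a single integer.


Answer: 24

Derivation:
Step 0: FXF  (0 'G')
Step 1: XGGXXG  (3 'G')
Step 2: GXXXGXGXX  (3 'G')
Step 3: XGXGXGXXGXXGXGX  (6 'G')
Step 4: GXXGXXGXXGXGXXGXGXXGXXGX  (9 'G')
Step 5: XGXGXXGXGXXGXGXXGXXGXGXXGXXGXGXXGXGXXGX  (15 'G')
Step 6: GXXGXXGXGXXGXXGXGXXGXXGXGXXGXGXXGXXGXGXXGXGXXGXXGXGXXGXXGXGXXGX  (24 'G')


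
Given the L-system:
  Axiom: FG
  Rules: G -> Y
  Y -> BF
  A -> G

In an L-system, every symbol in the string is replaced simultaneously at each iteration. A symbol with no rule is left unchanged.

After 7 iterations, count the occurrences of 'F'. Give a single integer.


Step 0: FG  (1 'F')
Step 1: FY  (1 'F')
Step 2: FBF  (2 'F')
Step 3: FBF  (2 'F')
Step 4: FBF  (2 'F')
Step 5: FBF  (2 'F')
Step 6: FBF  (2 'F')
Step 7: FBF  (2 'F')

Answer: 2


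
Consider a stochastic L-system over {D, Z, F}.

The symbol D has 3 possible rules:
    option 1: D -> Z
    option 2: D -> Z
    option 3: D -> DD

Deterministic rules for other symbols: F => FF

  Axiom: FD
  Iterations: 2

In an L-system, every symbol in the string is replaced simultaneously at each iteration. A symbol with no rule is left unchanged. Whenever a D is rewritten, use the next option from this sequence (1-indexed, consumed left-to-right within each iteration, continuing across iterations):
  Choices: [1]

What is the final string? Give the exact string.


Answer: FFFFZ

Derivation:
Step 0: FD
Step 1: FFZ  (used choices [1])
Step 2: FFFFZ  (used choices [])


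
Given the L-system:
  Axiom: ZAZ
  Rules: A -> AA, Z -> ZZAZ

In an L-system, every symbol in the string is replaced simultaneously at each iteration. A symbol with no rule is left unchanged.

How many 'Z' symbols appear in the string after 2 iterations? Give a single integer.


Answer: 18

Derivation:
Step 0: ZAZ  (2 'Z')
Step 1: ZZAZAAZZAZ  (6 'Z')
Step 2: ZZAZZZAZAAZZAZAAAAZZAZZZAZAAZZAZ  (18 'Z')


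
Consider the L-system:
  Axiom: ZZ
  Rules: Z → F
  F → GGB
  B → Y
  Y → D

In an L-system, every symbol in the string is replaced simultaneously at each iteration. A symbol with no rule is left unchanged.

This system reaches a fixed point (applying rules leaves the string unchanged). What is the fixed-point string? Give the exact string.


Answer: GGDGGD

Derivation:
Step 0: ZZ
Step 1: FF
Step 2: GGBGGB
Step 3: GGYGGY
Step 4: GGDGGD
Step 5: GGDGGD  (unchanged — fixed point at step 4)


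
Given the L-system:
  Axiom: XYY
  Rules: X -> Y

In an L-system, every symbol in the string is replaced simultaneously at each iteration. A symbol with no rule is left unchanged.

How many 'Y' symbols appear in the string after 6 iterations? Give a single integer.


Answer: 3

Derivation:
Step 0: XYY  (2 'Y')
Step 1: YYY  (3 'Y')
Step 2: YYY  (3 'Y')
Step 3: YYY  (3 'Y')
Step 4: YYY  (3 'Y')
Step 5: YYY  (3 'Y')
Step 6: YYY  (3 'Y')


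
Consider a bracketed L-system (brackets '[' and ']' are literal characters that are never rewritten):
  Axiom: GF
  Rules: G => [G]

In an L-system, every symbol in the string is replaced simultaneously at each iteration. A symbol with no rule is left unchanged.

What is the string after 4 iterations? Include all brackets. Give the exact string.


Answer: [[[[G]]]]F

Derivation:
Step 0: GF
Step 1: [G]F
Step 2: [[G]]F
Step 3: [[[G]]]F
Step 4: [[[[G]]]]F


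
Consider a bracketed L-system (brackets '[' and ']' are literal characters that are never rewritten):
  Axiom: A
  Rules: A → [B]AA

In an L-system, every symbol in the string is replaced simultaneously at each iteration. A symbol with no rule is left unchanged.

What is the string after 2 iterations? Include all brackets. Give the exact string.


Step 0: A
Step 1: [B]AA
Step 2: [B][B]AA[B]AA

Answer: [B][B]AA[B]AA


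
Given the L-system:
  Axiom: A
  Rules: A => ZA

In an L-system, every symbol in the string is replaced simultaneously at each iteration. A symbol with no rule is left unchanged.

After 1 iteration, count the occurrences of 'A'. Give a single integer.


Step 0: A  (1 'A')
Step 1: ZA  (1 'A')

Answer: 1


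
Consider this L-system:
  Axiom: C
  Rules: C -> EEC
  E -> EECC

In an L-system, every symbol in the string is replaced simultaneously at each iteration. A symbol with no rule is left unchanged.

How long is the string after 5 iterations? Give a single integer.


Answer: 495

Derivation:
Step 0: length = 1
Step 1: length = 3
Step 2: length = 11
Step 3: length = 39
Step 4: length = 139
Step 5: length = 495


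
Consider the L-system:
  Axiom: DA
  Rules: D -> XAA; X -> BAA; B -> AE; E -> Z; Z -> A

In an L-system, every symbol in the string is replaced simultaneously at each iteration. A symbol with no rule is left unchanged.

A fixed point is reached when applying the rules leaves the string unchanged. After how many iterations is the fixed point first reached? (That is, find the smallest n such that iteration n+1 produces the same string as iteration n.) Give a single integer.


Step 0: DA
Step 1: XAAA
Step 2: BAAAAA
Step 3: AEAAAAA
Step 4: AZAAAAA
Step 5: AAAAAAA
Step 6: AAAAAAA  (unchanged — fixed point at step 5)

Answer: 5


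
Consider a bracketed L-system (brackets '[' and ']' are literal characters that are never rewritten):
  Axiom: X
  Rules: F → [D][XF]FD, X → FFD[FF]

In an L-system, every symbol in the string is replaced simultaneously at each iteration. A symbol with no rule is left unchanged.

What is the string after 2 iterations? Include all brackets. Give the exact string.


Answer: [D][XF]FD[D][XF]FDD[[D][XF]FD[D][XF]FD]

Derivation:
Step 0: X
Step 1: FFD[FF]
Step 2: [D][XF]FD[D][XF]FDD[[D][XF]FD[D][XF]FD]


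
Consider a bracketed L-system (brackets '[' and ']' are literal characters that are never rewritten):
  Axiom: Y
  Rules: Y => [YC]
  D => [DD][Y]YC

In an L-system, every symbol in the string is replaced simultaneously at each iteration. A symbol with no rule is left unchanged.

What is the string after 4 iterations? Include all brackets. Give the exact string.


Step 0: Y
Step 1: [YC]
Step 2: [[YC]C]
Step 3: [[[YC]C]C]
Step 4: [[[[YC]C]C]C]

Answer: [[[[YC]C]C]C]


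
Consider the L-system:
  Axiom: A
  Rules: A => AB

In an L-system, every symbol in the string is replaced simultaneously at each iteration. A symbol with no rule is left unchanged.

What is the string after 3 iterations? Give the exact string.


Step 0: A
Step 1: AB
Step 2: ABB
Step 3: ABBB

Answer: ABBB


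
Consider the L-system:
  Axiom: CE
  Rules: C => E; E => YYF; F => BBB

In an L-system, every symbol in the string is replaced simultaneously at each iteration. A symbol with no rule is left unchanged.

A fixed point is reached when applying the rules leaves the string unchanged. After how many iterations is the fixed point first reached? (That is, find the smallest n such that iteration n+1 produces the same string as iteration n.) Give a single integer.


Answer: 3

Derivation:
Step 0: CE
Step 1: EYYF
Step 2: YYFYYBBB
Step 3: YYBBBYYBBB
Step 4: YYBBBYYBBB  (unchanged — fixed point at step 3)


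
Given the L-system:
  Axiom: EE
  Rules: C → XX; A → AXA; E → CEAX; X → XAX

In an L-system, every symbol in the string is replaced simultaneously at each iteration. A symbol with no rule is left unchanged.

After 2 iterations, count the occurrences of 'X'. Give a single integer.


Step 0: EE  (0 'X')
Step 1: CEAXCEAX  (2 'X')
Step 2: XXCEAXAXAXAXXXCEAXAXAXAX  (12 'X')

Answer: 12


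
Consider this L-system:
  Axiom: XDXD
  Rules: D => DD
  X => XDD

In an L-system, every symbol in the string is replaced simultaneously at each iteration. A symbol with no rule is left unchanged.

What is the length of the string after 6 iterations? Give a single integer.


Answer: 382

Derivation:
Step 0: length = 4
Step 1: length = 10
Step 2: length = 22
Step 3: length = 46
Step 4: length = 94
Step 5: length = 190
Step 6: length = 382


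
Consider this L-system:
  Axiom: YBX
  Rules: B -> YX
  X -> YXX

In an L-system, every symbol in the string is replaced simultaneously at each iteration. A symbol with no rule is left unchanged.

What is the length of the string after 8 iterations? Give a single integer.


Step 0: length = 3
Step 1: length = 6
Step 2: length = 12
Step 3: length = 24
Step 4: length = 48
Step 5: length = 96
Step 6: length = 192
Step 7: length = 384
Step 8: length = 768

Answer: 768


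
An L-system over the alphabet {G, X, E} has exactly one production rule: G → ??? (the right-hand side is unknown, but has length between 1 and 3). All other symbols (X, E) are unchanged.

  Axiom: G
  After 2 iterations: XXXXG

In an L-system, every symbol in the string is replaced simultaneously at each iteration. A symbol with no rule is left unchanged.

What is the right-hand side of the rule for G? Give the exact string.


Answer: XXG

Derivation:
Trying G → XXG:
  Step 0: G
  Step 1: XXG
  Step 2: XXXXG
Matches the given result.


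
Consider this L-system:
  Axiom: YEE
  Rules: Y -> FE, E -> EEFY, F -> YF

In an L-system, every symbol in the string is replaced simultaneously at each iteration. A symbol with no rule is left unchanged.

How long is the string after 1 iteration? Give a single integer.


Step 0: length = 3
Step 1: length = 10

Answer: 10


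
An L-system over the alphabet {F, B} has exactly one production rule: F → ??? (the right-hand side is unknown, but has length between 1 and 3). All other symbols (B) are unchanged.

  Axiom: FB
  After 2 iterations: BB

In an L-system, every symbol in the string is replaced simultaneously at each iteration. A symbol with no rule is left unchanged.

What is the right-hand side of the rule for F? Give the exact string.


Trying F → B:
  Step 0: FB
  Step 1: BB
  Step 2: BB
Matches the given result.

Answer: B


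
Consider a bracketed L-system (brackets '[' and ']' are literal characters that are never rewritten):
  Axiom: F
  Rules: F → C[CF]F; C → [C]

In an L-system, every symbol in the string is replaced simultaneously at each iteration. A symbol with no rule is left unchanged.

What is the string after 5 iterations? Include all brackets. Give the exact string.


Step 0: F
Step 1: C[CF]F
Step 2: [C][[C]C[CF]F]C[CF]F
Step 3: [[C]][[[C]][C][[C]C[CF]F]C[CF]F][C][[C]C[CF]F]C[CF]F
Step 4: [[[C]]][[[[C]]][[C]][[[C]][C][[C]C[CF]F]C[CF]F][C][[C]C[CF]F]C[CF]F][[C]][[[C]][C][[C]C[CF]F]C[CF]F][C][[C]C[CF]F]C[CF]F
Step 5: [[[[C]]]][[[[[C]]]][[[C]]][[[[C]]][[C]][[[C]][C][[C]C[CF]F]C[CF]F][C][[C]C[CF]F]C[CF]F][[C]][[[C]][C][[C]C[CF]F]C[CF]F][C][[C]C[CF]F]C[CF]F][[[C]]][[[[C]]][[C]][[[C]][C][[C]C[CF]F]C[CF]F][C][[C]C[CF]F]C[CF]F][[C]][[[C]][C][[C]C[CF]F]C[CF]F][C][[C]C[CF]F]C[CF]F

Answer: [[[[C]]]][[[[[C]]]][[[C]]][[[[C]]][[C]][[[C]][C][[C]C[CF]F]C[CF]F][C][[C]C[CF]F]C[CF]F][[C]][[[C]][C][[C]C[CF]F]C[CF]F][C][[C]C[CF]F]C[CF]F][[[C]]][[[[C]]][[C]][[[C]][C][[C]C[CF]F]C[CF]F][C][[C]C[CF]F]C[CF]F][[C]][[[C]][C][[C]C[CF]F]C[CF]F][C][[C]C[CF]F]C[CF]F


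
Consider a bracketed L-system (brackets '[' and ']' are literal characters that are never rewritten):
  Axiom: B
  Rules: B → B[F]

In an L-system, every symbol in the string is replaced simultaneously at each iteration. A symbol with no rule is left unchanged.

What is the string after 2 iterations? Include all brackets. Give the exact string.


Step 0: B
Step 1: B[F]
Step 2: B[F][F]

Answer: B[F][F]


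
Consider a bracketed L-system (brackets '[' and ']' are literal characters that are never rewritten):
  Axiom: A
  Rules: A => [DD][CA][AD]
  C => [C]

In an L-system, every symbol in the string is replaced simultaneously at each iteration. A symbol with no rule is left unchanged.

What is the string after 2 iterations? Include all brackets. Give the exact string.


Answer: [DD][[C][DD][CA][AD]][[DD][CA][AD]D]

Derivation:
Step 0: A
Step 1: [DD][CA][AD]
Step 2: [DD][[C][DD][CA][AD]][[DD][CA][AD]D]


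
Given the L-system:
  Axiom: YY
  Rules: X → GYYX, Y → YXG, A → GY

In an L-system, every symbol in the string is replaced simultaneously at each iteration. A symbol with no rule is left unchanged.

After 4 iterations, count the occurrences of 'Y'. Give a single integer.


Step 0: YY  (2 'Y')
Step 1: YXGYXG  (2 'Y')
Step 2: YXGGYYXGYXGGYYXG  (6 'Y')
Step 3: YXGGYYXGGYXGYXGGYYXGYXGGYYXGGYXGYXGGYYXG  (14 'Y')
Step 4: YXGGYYXGGYXGYXGGYYXGGYXGGYYXGYXGGYYXGGYXGYXGGYYXGYXGGYYXGGYXGYXGGYYXGGYXGGYYXGYXGGYYXGGYXGYXGGYYXG  (34 'Y')

Answer: 34


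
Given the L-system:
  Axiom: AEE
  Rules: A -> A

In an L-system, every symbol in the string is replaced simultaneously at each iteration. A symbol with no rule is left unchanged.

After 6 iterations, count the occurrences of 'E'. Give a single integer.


Answer: 2

Derivation:
Step 0: AEE  (2 'E')
Step 1: AEE  (2 'E')
Step 2: AEE  (2 'E')
Step 3: AEE  (2 'E')
Step 4: AEE  (2 'E')
Step 5: AEE  (2 'E')
Step 6: AEE  (2 'E')


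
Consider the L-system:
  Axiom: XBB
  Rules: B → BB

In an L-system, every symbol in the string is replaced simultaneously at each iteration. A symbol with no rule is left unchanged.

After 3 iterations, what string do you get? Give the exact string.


Step 0: XBB
Step 1: XBBBB
Step 2: XBBBBBBBB
Step 3: XBBBBBBBBBBBBBBBB

Answer: XBBBBBBBBBBBBBBBB


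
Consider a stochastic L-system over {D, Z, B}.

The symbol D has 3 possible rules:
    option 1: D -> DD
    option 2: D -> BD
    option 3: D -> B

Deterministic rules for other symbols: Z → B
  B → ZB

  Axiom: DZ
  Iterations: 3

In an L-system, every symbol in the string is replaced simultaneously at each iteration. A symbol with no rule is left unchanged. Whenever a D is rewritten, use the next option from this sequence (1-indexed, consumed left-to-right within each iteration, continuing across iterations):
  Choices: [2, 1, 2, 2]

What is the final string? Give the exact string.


Answer: BZBBDBDBZB

Derivation:
Step 0: DZ
Step 1: BDB  (used choices [2])
Step 2: ZBDDZB  (used choices [1])
Step 3: BZBBDBDBZB  (used choices [2, 2])


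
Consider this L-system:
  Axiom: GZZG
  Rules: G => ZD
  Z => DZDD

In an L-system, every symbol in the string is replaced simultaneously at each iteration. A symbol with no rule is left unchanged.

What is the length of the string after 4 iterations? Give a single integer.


Answer: 48

Derivation:
Step 0: length = 4
Step 1: length = 12
Step 2: length = 24
Step 3: length = 36
Step 4: length = 48


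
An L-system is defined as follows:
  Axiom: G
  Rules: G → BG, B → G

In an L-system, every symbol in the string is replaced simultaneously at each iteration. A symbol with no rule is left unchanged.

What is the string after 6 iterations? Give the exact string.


Answer: GBGBGGBGBGGBGGBGBGGBG

Derivation:
Step 0: G
Step 1: BG
Step 2: GBG
Step 3: BGGBG
Step 4: GBGBGGBG
Step 5: BGGBGGBGBGGBG
Step 6: GBGBGGBGBGGBGGBGBGGBG


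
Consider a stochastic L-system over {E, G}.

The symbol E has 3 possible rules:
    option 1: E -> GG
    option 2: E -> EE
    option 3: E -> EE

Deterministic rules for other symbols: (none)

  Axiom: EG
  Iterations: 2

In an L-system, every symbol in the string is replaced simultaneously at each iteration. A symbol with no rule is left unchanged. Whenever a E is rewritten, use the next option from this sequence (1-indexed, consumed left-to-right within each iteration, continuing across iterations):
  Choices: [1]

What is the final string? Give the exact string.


Step 0: EG
Step 1: GGG  (used choices [1])
Step 2: GGG  (used choices [])

Answer: GGG


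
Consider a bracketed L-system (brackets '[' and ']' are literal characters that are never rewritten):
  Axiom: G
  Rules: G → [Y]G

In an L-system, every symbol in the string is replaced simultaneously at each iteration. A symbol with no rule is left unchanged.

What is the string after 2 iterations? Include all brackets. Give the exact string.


Answer: [Y][Y]G

Derivation:
Step 0: G
Step 1: [Y]G
Step 2: [Y][Y]G


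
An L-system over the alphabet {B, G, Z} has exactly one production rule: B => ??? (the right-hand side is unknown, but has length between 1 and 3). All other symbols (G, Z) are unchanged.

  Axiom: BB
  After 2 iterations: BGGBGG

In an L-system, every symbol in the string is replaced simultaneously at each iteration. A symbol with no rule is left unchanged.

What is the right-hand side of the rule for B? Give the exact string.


Answer: BG

Derivation:
Trying B => BG:
  Step 0: BB
  Step 1: BGBG
  Step 2: BGGBGG
Matches the given result.


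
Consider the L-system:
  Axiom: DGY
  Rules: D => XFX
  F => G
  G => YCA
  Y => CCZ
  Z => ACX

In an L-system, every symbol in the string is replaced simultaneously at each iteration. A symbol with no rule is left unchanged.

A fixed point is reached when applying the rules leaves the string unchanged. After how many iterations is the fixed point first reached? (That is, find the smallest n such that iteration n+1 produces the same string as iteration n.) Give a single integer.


Answer: 5

Derivation:
Step 0: DGY
Step 1: XFXYCACCZ
Step 2: XGXCCZCACCACX
Step 3: XYCAXCCACXCACCACX
Step 4: XCCZCAXCCACXCACCACX
Step 5: XCCACXCAXCCACXCACCACX
Step 6: XCCACXCAXCCACXCACCACX  (unchanged — fixed point at step 5)


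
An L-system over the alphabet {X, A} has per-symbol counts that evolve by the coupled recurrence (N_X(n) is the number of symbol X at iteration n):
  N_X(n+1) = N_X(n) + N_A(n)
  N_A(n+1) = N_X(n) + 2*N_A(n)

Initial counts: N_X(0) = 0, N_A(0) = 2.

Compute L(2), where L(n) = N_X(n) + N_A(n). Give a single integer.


Step 0: N_X=0, N_A=2, L=2
Step 1: N_X=2, N_A=4, L=6
Step 2: N_X=6, N_A=10, L=16

Answer: 16


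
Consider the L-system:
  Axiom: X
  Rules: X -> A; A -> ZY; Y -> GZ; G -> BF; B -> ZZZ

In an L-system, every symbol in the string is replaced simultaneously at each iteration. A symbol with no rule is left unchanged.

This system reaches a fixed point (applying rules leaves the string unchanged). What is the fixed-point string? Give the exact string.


Answer: ZZZZFZ

Derivation:
Step 0: X
Step 1: A
Step 2: ZY
Step 3: ZGZ
Step 4: ZBFZ
Step 5: ZZZZFZ
Step 6: ZZZZFZ  (unchanged — fixed point at step 5)


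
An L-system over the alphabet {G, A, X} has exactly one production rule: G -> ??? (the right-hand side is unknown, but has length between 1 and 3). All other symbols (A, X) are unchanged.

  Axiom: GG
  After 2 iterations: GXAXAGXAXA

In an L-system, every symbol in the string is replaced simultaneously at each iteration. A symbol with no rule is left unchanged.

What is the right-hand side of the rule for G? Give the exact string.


Answer: GXA

Derivation:
Trying G -> GXA:
  Step 0: GG
  Step 1: GXAGXA
  Step 2: GXAXAGXAXA
Matches the given result.


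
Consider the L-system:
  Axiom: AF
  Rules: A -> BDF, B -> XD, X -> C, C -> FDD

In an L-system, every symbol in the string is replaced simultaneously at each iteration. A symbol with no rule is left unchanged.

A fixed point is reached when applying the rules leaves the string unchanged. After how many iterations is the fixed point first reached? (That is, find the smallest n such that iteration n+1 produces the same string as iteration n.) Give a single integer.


Step 0: AF
Step 1: BDFF
Step 2: XDDFF
Step 3: CDDFF
Step 4: FDDDDFF
Step 5: FDDDDFF  (unchanged — fixed point at step 4)

Answer: 4


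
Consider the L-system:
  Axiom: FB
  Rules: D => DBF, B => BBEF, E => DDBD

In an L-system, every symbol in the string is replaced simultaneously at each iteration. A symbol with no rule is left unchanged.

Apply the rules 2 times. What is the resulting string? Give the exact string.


Step 0: FB
Step 1: FBBEF
Step 2: FBBEFBBEFDDBDF

Answer: FBBEFBBEFDDBDF


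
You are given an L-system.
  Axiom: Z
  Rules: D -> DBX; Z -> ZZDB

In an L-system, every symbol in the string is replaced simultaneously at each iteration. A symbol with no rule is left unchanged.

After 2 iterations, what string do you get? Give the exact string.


Step 0: Z
Step 1: ZZDB
Step 2: ZZDBZZDBDBXB

Answer: ZZDBZZDBDBXB


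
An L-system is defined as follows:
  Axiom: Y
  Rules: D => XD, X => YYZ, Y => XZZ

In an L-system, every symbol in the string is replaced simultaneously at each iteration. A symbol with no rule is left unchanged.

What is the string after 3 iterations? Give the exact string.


Answer: XZZXZZZZZ

Derivation:
Step 0: Y
Step 1: XZZ
Step 2: YYZZZ
Step 3: XZZXZZZZZ


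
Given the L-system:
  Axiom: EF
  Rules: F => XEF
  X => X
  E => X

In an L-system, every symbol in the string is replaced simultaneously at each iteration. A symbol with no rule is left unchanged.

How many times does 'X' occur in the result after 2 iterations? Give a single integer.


Answer: 4

Derivation:
Step 0: EF  (0 'X')
Step 1: XXEF  (2 'X')
Step 2: XXXXEF  (4 'X')


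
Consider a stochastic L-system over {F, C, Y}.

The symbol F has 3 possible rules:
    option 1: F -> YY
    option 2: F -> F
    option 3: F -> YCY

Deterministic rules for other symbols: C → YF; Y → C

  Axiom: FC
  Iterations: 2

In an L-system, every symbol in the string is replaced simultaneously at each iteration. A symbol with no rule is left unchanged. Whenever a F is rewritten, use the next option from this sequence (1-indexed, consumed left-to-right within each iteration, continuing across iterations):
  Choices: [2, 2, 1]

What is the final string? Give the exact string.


Answer: FCYY

Derivation:
Step 0: FC
Step 1: FYF  (used choices [2])
Step 2: FCYY  (used choices [2, 1])


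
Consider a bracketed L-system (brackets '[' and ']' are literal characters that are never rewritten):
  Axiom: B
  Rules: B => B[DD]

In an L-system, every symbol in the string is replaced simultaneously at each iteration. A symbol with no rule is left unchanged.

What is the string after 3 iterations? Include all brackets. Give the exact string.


Answer: B[DD][DD][DD]

Derivation:
Step 0: B
Step 1: B[DD]
Step 2: B[DD][DD]
Step 3: B[DD][DD][DD]


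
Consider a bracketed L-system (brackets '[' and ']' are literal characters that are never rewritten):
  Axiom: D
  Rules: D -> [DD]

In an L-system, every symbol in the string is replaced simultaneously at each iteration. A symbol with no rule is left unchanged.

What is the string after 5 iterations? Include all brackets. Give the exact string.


Step 0: D
Step 1: [DD]
Step 2: [[DD][DD]]
Step 3: [[[DD][DD]][[DD][DD]]]
Step 4: [[[[DD][DD]][[DD][DD]]][[[DD][DD]][[DD][DD]]]]
Step 5: [[[[[DD][DD]][[DD][DD]]][[[DD][DD]][[DD][DD]]]][[[[DD][DD]][[DD][DD]]][[[DD][DD]][[DD][DD]]]]]

Answer: [[[[[DD][DD]][[DD][DD]]][[[DD][DD]][[DD][DD]]]][[[[DD][DD]][[DD][DD]]][[[DD][DD]][[DD][DD]]]]]


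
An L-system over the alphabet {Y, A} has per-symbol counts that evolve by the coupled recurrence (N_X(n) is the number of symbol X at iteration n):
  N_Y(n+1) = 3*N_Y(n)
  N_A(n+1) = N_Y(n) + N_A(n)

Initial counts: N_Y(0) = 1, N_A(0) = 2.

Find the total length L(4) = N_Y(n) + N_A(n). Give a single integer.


Step 0: N_Y=1, N_A=2, L=3
Step 1: N_Y=3, N_A=3, L=6
Step 2: N_Y=9, N_A=6, L=15
Step 3: N_Y=27, N_A=15, L=42
Step 4: N_Y=81, N_A=42, L=123

Answer: 123


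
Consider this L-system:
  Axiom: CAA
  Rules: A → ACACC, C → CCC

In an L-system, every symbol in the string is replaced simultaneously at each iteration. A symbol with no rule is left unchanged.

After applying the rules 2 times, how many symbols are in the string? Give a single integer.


Step 0: length = 3
Step 1: length = 13
Step 2: length = 47

Answer: 47


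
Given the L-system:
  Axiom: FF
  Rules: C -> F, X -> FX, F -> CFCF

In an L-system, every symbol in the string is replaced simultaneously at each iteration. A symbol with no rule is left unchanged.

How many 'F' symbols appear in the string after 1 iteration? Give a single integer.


Answer: 4

Derivation:
Step 0: FF  (2 'F')
Step 1: CFCFCFCF  (4 'F')
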